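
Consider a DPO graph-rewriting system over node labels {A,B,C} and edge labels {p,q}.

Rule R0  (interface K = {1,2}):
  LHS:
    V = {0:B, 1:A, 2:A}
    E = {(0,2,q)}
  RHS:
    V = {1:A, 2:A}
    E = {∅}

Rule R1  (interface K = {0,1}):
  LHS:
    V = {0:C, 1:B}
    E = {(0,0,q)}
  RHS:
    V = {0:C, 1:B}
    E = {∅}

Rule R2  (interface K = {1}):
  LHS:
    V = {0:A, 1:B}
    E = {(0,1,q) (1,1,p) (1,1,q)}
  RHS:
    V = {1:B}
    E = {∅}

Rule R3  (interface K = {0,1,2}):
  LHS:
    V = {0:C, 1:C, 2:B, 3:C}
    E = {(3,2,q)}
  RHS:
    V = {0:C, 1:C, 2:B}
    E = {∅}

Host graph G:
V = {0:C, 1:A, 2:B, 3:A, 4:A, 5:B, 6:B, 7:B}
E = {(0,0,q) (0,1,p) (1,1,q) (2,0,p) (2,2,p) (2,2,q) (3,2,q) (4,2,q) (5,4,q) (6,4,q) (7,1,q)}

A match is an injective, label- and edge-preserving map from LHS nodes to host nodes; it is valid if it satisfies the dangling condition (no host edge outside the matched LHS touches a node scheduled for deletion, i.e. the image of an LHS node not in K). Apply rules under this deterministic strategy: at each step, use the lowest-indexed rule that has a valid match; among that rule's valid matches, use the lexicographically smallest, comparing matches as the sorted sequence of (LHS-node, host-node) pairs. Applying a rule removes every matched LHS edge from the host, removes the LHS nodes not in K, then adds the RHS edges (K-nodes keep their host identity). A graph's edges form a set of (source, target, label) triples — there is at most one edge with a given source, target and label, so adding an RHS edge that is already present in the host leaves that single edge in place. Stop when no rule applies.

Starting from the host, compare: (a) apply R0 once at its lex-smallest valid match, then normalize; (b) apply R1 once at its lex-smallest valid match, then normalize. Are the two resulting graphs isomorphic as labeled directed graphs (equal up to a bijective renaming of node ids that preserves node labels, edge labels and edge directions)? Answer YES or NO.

Answer: YES

Derivation:
branch R0-first: apply at {0↦5, 1↦1, 2↦4} → |E|=10, then 4 more step(s) → NF |V|=4 |E|=4 V={0:C, 1:A, 2:B, 4:A} E=0-p->1 1-q->1 2-p->0 4-q->2
branch R1-first: apply at {0↦0, 1↦2} → |E|=10, then 4 more step(s) → NF |V|=4 |E|=4 V={0:C, 1:A, 2:B, 4:A} E=0-p->1 1-q->1 2-p->0 4-q->2
graphs isomorphic (equal up to label-preserving node renaming)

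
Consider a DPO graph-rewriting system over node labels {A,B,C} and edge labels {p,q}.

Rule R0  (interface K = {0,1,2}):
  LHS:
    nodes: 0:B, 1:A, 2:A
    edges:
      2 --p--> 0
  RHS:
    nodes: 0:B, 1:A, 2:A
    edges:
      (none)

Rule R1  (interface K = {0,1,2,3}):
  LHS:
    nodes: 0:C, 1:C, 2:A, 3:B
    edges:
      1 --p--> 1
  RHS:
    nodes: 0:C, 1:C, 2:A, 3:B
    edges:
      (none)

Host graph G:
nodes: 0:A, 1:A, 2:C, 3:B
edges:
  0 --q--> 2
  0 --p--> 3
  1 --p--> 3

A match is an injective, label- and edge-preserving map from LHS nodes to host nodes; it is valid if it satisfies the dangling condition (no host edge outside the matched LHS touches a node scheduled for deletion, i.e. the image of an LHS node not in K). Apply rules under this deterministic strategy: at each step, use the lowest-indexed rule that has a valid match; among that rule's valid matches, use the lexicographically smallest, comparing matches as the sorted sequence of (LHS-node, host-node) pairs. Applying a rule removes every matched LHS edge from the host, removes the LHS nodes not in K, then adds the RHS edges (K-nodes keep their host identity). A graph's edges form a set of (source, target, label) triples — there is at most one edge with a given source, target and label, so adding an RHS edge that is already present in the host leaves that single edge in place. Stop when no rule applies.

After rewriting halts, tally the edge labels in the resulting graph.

[0] host  ⇒  4 nodes, 3 edges  {0-q->2 0-p->3 1-p->3}
[1] R0 @ {0↦3, 1↦0, 2↦1}  ⇒  4 nodes, 2 edges  {0-q->2 0-p->3}
[2] R0 @ {0↦3, 1↦1, 2↦0}  ⇒  4 nodes, 1 edges  {0-q->2}
halt: no rule applies after step 2
NF edges: [(0, 2, 'q')]

Answer: q:1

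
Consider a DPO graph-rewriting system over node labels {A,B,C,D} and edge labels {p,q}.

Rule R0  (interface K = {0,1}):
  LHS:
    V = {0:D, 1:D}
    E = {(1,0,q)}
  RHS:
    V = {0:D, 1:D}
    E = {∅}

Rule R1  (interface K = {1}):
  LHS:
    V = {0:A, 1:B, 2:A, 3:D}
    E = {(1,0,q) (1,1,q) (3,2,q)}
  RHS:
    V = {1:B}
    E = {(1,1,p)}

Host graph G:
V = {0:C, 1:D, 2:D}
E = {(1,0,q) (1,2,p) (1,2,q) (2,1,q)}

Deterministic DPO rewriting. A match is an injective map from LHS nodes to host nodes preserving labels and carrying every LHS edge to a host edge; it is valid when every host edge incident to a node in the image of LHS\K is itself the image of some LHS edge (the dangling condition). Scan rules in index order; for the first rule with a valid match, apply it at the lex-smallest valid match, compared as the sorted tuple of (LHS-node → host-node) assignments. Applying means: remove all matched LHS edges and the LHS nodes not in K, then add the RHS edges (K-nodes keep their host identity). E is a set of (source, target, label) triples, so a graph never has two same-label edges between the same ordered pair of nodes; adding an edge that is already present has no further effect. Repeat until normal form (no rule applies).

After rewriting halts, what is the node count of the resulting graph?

Answer: 3

Steps:
[0] host  ⇒  3 nodes, 4 edges  {1-q->0 1-p->2 1-q->2 2-q->1}
[1] R0 @ {0↦1, 1↦2}  ⇒  3 nodes, 3 edges  {1-q->0 1-p->2 1-q->2}
[2] R0 @ {0↦2, 1↦1}  ⇒  3 nodes, 2 edges  {1-q->0 1-p->2}
normal form: no rule applies after step 2
NF nodes: {0:C, 1:D, 2:D}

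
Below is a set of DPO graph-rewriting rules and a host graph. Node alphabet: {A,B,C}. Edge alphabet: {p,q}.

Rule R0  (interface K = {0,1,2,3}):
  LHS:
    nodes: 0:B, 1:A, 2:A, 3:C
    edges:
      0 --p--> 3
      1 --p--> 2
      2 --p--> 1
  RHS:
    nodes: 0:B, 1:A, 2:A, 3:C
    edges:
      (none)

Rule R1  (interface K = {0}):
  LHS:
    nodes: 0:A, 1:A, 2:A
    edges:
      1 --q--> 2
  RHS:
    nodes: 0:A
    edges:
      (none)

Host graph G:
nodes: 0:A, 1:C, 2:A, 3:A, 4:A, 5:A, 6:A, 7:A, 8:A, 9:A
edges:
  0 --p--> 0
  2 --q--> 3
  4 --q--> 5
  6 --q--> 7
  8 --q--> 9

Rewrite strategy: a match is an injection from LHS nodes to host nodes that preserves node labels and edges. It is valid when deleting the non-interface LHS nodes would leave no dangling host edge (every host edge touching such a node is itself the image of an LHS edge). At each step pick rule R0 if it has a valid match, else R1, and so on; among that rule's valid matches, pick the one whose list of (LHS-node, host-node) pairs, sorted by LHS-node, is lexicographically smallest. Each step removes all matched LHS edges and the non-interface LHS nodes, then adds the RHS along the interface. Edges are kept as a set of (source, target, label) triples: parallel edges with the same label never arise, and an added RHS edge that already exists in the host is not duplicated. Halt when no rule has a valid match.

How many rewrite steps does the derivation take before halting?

initial: |V|=10 |E|=5  E = 0-p->0 2-q->3 4-q->5 6-q->7 8-q->9
step 1: apply R1 at {0↦0, 1↦2, 2↦3}  → |V|=8 |E|=4  E = 0-p->0 4-q->5 6-q->7 8-q->9
step 2: apply R1 at {0↦0, 1↦4, 2↦5}  → |V|=6 |E|=3  E = 0-p->0 6-q->7 8-q->9
step 3: apply R1 at {0↦0, 1↦6, 2↦7}  → |V|=4 |E|=2  E = 0-p->0 8-q->9
step 4: apply R1 at {0↦0, 1↦8, 2↦9}  → |V|=2 |E|=1  E = 0-p->0
halt: no rule applies after step 4

Answer: 4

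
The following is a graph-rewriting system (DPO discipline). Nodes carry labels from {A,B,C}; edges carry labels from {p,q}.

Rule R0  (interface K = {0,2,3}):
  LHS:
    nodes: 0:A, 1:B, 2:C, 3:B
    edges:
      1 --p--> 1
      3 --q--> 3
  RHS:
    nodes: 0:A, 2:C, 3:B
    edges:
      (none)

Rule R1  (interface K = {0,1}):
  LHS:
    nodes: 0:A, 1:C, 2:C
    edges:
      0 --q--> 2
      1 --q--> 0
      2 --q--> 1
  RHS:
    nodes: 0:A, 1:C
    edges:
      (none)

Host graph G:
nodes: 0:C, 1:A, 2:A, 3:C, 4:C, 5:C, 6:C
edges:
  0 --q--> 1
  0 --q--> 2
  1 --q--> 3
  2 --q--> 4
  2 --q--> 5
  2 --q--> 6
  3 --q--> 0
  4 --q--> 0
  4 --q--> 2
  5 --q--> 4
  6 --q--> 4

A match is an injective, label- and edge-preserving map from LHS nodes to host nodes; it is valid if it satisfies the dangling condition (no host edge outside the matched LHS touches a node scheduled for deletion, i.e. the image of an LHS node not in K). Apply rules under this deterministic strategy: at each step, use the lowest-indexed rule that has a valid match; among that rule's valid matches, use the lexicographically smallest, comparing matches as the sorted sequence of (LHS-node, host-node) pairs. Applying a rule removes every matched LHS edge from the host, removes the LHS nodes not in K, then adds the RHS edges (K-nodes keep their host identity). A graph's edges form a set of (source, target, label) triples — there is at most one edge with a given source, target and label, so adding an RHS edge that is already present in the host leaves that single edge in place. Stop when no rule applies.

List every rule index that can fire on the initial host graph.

Answer: [R1]

Steps:
R0: no valid match — LHS pattern not found
R1: 3 valid matches — {0↦1, 1↦0, 2↦3}, {0↦2, 1↦4, 2↦5}, {0↦2, 1↦4, 2↦6}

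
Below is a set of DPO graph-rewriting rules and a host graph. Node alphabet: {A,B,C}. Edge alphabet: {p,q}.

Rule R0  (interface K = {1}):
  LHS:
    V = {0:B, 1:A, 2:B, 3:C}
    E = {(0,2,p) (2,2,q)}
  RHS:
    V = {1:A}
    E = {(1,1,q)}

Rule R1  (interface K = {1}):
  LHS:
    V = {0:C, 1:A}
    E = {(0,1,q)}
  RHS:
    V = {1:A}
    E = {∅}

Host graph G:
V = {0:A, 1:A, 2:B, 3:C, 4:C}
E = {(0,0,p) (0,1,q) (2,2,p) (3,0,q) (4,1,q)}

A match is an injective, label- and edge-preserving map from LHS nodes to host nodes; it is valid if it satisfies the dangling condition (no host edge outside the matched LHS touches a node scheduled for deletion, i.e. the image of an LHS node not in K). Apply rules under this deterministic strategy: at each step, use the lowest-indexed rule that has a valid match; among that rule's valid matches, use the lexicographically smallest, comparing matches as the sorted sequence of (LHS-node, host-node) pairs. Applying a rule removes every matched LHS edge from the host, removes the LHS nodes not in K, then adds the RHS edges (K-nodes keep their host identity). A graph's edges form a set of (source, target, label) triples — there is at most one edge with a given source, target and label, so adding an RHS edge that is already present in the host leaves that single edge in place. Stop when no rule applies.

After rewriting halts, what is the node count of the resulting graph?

initial: |V|=5 |E|=5  E = 0-p->0 0-q->1 2-p->2 3-q->0 4-q->1
step 1: apply R1 at {0↦3, 1↦0}  → |V|=4 |E|=4  E = 0-p->0 0-q->1 2-p->2 4-q->1
step 2: apply R1 at {0↦4, 1↦1}  → |V|=3 |E|=3  E = 0-p->0 0-q->1 2-p->2
normal form: no rule applies after step 2
NF nodes: {0:A, 1:A, 2:B}

Answer: 3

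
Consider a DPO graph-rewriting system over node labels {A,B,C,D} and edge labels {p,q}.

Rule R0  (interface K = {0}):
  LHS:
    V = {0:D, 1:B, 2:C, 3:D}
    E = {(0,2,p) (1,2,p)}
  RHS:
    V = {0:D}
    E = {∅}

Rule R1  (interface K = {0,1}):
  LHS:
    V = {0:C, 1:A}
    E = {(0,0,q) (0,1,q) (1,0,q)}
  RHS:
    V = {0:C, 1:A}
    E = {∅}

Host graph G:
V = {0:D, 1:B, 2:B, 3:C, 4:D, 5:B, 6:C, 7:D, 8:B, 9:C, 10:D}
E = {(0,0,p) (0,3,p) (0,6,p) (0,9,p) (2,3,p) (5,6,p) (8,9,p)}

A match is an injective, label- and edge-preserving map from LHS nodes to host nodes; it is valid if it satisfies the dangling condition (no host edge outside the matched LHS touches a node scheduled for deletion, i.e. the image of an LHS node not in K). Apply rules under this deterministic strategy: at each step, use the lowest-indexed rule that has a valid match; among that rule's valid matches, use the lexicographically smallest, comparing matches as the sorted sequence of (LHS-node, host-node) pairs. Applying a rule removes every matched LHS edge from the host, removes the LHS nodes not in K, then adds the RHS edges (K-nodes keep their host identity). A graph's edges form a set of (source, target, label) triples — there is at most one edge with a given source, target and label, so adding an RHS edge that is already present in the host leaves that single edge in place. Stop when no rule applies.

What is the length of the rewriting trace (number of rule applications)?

Answer: 3

Steps:
[0] host  ⇒  11 nodes, 7 edges  {0-p->0 0-p->3 0-p->6 0-p->9 2-p->3 5-p->6 8-p->9}
[1] R0 @ {0↦0, 1↦2, 2↦3, 3↦4}  ⇒  8 nodes, 5 edges  {0-p->0 0-p->6 0-p->9 5-p->6 8-p->9}
[2] R0 @ {0↦0, 1↦5, 2↦6, 3↦7}  ⇒  5 nodes, 3 edges  {0-p->0 0-p->9 8-p->9}
[3] R0 @ {0↦0, 1↦8, 2↦9, 3↦10}  ⇒  2 nodes, 1 edges  {0-p->0}
normal form: no rule applies after step 3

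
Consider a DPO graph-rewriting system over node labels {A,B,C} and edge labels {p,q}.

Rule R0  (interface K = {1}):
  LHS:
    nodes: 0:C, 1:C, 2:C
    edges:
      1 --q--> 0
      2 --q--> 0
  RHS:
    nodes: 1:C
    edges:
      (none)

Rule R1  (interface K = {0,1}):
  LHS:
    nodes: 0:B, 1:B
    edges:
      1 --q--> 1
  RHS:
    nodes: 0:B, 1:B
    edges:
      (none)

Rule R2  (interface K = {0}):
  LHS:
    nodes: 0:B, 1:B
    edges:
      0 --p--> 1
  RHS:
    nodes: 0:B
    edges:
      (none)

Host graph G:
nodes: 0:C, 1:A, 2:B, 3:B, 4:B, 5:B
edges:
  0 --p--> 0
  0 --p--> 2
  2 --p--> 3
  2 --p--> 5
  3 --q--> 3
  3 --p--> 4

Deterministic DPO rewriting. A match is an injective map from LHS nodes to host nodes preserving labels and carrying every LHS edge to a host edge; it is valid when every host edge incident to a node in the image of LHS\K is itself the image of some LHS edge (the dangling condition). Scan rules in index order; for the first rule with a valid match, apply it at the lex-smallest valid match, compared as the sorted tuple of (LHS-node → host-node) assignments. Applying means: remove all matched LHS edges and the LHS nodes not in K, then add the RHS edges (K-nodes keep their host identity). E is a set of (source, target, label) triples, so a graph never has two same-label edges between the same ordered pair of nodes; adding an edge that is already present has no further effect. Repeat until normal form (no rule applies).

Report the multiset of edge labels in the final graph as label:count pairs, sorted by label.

initial: |V|=6 |E|=6  E = 0-p->0 0-p->2 2-p->3 2-p->5 3-q->3 3-p->4
step 1: apply R1 at {0↦2, 1↦3}  → |V|=6 |E|=5  E = 0-p->0 0-p->2 2-p->3 2-p->5 3-p->4
step 2: apply R2 at {0↦2, 1↦5}  → |V|=5 |E|=4  E = 0-p->0 0-p->2 2-p->3 3-p->4
step 3: apply R2 at {0↦3, 1↦4}  → |V|=4 |E|=3  E = 0-p->0 0-p->2 2-p->3
step 4: apply R2 at {0↦2, 1↦3}  → |V|=3 |E|=2  E = 0-p->0 0-p->2
normal form: no rule applies after step 4
NF edges: [(0, 0, 'p'), (0, 2, 'p')]

Answer: p:2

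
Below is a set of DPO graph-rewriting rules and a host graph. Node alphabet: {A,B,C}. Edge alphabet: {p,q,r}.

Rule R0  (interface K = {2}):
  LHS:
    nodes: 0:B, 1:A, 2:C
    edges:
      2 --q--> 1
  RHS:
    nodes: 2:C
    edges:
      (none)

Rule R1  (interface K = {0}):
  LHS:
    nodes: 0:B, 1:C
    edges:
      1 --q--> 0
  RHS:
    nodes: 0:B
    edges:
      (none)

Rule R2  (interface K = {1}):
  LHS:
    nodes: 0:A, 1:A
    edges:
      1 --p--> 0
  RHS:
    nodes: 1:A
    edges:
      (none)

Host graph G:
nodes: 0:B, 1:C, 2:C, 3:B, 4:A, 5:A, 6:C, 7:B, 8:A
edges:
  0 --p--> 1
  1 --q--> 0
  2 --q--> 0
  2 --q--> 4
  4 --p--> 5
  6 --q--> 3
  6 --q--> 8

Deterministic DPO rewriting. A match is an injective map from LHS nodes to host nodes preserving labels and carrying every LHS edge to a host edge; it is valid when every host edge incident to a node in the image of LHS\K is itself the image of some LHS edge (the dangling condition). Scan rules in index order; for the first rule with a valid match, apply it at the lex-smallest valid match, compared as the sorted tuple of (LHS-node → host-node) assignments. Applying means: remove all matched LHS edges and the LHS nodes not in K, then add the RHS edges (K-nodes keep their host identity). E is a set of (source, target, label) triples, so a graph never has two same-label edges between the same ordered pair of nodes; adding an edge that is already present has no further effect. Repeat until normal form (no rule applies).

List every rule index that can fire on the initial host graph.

Answer: [R0,R2]

Steps:
R0: 1 valid match — {0↦7, 1↦8, 2↦6}
R1: no valid match — 3 raw matches, all fail dangling condition
R2: 1 valid match — {0↦5, 1↦4}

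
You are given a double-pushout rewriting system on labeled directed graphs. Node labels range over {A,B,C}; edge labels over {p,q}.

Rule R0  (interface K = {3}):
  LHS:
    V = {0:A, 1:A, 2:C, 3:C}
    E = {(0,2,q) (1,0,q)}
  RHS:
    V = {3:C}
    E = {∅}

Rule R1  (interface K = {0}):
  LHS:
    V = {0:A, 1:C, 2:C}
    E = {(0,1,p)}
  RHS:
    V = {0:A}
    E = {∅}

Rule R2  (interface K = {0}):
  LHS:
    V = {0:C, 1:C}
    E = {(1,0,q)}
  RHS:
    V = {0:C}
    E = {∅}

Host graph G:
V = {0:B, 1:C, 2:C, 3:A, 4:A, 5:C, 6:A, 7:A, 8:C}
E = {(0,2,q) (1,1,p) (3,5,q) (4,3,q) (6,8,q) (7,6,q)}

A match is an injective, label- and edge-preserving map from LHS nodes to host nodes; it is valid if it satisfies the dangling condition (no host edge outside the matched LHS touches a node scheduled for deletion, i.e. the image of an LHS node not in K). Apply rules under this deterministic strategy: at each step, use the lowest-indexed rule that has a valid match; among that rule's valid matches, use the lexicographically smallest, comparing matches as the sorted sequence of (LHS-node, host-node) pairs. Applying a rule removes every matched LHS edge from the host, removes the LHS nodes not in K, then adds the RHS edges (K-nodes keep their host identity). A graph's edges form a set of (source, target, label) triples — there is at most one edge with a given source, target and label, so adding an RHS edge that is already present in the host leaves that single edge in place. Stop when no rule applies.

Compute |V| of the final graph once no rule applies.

initial: |V|=9 |E|=6  E = 0-q->2 1-p->1 3-q->5 4-q->3 6-q->8 7-q->6
step 1: apply R0 at {0↦3, 1↦4, 2↦5, 3↦1}  → |V|=6 |E|=4  E = 0-q->2 1-p->1 6-q->8 7-q->6
step 2: apply R0 at {0↦6, 1↦7, 2↦8, 3↦1}  → |V|=3 |E|=2  E = 0-q->2 1-p->1
normal form: no rule applies after step 2
NF nodes: {0:B, 1:C, 2:C}

Answer: 3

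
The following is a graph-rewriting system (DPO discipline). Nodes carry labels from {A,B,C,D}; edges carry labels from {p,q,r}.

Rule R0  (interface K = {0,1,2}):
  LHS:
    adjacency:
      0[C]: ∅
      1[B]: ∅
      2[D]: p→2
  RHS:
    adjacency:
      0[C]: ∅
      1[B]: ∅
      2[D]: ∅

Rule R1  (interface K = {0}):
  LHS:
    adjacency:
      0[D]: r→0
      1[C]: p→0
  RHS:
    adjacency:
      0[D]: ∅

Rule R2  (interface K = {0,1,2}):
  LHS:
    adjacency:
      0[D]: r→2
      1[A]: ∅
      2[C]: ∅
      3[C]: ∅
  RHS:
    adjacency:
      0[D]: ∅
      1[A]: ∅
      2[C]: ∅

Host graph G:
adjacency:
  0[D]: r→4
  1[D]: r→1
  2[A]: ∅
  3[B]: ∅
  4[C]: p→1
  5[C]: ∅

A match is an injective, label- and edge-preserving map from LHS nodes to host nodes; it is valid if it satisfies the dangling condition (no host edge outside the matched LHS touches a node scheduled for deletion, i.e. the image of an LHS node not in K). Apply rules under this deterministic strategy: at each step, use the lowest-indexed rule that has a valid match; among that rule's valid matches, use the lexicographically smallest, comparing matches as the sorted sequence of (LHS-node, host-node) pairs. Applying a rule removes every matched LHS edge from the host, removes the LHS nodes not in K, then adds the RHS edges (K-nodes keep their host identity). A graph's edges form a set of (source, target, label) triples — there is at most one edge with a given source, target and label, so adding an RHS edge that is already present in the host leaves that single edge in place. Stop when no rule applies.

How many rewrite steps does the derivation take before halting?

Answer: 2

Steps:
initial: |V|=6 |E|=3  E = 0-r->4 1-r->1 4-p->1
step 1: apply R2 at {0↦0, 1↦2, 2↦4, 3↦5}  → |V|=5 |E|=2  E = 1-r->1 4-p->1
step 2: apply R1 at {0↦1, 1↦4}  → |V|=4 |E|=0  E = ∅
halt: no rule applies after step 2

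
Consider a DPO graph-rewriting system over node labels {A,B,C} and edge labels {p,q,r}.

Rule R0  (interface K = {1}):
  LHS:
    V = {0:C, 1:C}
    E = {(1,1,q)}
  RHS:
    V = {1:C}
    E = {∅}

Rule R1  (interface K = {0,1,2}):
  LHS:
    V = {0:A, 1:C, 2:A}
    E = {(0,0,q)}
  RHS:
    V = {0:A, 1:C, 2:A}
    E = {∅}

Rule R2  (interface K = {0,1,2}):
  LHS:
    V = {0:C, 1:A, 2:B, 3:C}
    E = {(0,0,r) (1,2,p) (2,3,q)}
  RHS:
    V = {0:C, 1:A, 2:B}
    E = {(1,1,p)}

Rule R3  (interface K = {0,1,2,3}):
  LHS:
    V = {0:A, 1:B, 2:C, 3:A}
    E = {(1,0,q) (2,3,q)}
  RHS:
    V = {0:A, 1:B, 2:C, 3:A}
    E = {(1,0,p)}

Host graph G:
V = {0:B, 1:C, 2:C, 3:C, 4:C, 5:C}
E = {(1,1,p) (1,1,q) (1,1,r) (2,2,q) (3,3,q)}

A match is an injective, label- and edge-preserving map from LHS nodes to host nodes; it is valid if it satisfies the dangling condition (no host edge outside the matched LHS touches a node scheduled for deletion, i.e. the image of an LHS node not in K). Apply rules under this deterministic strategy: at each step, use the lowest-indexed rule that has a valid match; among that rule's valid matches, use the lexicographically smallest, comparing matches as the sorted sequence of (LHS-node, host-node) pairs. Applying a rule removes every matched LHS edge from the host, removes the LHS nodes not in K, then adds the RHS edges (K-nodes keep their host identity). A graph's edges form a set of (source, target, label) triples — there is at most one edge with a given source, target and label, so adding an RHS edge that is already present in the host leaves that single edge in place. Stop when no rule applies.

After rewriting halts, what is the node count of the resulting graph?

Answer: 3

Derivation:
start.  V:6 E:5  edges: 1-p->1 1-q->1 1-r->1 2-q->2 3-q->3
1. fire R0 via {0↦4, 1↦1}  →  V:5 E:4  edges: 1-p->1 1-r->1 2-q->2 3-q->3
2. fire R0 via {0↦5, 1↦2}  →  V:4 E:3  edges: 1-p->1 1-r->1 3-q->3
3. fire R0 via {0↦2, 1↦3}  →  V:3 E:2  edges: 1-p->1 1-r->1
normal form: no rule applies after step 3
NF nodes: {0:B, 1:C, 3:C}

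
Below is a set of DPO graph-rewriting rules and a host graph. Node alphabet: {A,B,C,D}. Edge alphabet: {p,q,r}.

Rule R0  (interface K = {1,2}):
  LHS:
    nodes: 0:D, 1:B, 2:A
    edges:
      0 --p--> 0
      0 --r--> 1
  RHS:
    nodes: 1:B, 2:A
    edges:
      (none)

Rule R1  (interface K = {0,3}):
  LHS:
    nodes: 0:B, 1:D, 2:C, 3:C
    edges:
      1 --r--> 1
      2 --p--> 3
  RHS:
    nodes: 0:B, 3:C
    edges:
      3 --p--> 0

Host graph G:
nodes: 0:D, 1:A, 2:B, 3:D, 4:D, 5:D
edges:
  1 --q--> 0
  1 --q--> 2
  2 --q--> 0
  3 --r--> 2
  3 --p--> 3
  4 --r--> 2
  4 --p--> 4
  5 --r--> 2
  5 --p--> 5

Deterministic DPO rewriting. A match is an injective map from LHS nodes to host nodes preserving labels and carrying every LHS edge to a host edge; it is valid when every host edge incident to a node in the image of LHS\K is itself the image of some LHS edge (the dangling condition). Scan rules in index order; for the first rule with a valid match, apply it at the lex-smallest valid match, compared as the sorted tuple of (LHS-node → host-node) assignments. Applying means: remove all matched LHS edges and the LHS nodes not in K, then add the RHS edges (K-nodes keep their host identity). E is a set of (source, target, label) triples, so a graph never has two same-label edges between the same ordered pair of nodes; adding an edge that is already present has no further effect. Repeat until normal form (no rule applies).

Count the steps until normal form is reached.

start.  V:6 E:9  edges: 1-q->0 1-q->2 2-q->0 3-r->2 3-p->3 4-r->2 4-p->4 5-r->2 5-p->5
1. fire R0 via {0↦3, 1↦2, 2↦1}  →  V:5 E:7  edges: 1-q->0 1-q->2 2-q->0 4-r->2 4-p->4 5-r->2 5-p->5
2. fire R0 via {0↦4, 1↦2, 2↦1}  →  V:4 E:5  edges: 1-q->0 1-q->2 2-q->0 5-r->2 5-p->5
3. fire R0 via {0↦5, 1↦2, 2↦1}  →  V:3 E:3  edges: 1-q->0 1-q->2 2-q->0
final graph: no rule applies after step 3

Answer: 3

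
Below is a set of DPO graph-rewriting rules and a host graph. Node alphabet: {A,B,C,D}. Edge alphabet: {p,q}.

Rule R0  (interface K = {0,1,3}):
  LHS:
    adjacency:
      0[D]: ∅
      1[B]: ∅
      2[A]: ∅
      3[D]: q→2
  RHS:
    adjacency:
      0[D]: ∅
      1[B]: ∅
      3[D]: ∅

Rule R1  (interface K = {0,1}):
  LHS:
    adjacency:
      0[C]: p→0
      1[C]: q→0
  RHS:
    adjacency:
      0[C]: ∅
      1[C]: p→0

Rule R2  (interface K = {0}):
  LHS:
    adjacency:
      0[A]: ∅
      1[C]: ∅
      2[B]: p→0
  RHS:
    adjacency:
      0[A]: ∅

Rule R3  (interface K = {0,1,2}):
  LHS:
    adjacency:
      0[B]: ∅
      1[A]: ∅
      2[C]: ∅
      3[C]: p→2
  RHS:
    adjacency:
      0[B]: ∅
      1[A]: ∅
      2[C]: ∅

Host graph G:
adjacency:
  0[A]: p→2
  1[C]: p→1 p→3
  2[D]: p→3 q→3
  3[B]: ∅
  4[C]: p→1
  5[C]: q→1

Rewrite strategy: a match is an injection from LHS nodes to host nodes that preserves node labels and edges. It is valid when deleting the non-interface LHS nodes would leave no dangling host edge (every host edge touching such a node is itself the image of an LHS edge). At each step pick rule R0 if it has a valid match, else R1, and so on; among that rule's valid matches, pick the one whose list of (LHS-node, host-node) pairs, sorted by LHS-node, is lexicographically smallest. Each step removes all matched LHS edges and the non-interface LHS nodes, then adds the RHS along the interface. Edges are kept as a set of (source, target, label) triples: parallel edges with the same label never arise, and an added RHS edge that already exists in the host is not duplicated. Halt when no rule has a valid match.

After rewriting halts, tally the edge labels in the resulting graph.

Answer: p:3 q:1

Rewrite trace:
[0] host  ⇒  6 nodes, 7 edges  {0-p->2 1-p->1 1-p->3 2-p->3 2-q->3 4-p->1 5-q->1}
[1] R1 @ {0↦1, 1↦5}  ⇒  6 nodes, 6 edges  {0-p->2 1-p->3 2-p->3 2-q->3 4-p->1 5-p->1}
[2] R3 @ {0↦3, 1↦0, 2↦1, 3↦4}  ⇒  5 nodes, 5 edges  {0-p->2 1-p->3 2-p->3 2-q->3 5-p->1}
[3] R3 @ {0↦3, 1↦0, 2↦1, 3↦5}  ⇒  4 nodes, 4 edges  {0-p->2 1-p->3 2-p->3 2-q->3}
normal form: no rule applies after step 3
NF edges: [(0, 2, 'p'), (1, 3, 'p'), (2, 3, 'p'), (2, 3, 'q')]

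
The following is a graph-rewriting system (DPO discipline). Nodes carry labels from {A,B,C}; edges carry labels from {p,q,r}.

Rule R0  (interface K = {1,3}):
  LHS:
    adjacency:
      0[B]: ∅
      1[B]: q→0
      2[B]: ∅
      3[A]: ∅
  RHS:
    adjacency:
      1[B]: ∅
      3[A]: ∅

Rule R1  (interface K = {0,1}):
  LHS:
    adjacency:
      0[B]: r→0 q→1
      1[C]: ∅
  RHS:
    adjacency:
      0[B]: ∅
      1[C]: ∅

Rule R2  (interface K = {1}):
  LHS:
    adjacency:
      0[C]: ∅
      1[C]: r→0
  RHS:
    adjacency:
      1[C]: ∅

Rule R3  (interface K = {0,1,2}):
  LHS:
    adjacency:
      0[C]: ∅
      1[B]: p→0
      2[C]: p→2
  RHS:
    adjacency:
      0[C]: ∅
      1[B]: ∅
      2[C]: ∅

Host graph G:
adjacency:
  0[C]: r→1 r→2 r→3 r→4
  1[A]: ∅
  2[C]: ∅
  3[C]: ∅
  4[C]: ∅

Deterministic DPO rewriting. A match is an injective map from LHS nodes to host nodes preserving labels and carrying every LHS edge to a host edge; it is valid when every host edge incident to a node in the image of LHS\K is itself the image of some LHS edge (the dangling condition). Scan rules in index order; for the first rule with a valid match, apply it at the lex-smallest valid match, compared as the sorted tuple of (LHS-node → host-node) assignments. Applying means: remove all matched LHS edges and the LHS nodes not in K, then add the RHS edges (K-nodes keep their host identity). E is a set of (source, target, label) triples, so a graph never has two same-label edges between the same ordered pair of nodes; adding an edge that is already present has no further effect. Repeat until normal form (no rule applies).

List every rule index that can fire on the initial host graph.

Answer: [R2]

Rewrite trace:
R0: no valid match — LHS pattern not found
R1: no valid match — LHS pattern not found
R2: 3 valid matches — {0↦2, 1↦0}, {0↦3, 1↦0}, {0↦4, 1↦0}
R3: no valid match — LHS pattern not found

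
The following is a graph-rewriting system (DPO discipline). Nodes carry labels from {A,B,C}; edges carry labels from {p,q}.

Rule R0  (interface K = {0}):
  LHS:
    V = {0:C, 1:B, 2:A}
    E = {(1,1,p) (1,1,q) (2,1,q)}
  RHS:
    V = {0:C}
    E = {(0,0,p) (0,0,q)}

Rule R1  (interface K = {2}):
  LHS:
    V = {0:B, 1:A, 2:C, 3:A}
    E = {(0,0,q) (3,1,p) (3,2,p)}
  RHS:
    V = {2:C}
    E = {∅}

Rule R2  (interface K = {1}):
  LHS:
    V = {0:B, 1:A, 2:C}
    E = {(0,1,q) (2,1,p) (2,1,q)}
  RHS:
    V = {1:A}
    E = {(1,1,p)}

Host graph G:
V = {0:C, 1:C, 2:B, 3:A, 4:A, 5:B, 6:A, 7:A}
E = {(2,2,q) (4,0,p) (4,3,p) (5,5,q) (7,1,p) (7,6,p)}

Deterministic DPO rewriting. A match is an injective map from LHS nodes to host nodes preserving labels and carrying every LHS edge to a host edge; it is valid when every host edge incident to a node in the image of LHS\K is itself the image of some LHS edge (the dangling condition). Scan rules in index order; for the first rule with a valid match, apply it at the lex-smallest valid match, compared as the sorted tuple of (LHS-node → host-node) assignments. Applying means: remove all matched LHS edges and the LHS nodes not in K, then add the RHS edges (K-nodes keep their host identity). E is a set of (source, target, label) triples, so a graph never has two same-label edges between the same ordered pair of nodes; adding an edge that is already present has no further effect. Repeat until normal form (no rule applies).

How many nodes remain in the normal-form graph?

Answer: 2

Rewrite trace:
initial: |V|=8 |E|=6  E = 2-q->2 4-p->0 4-p->3 5-q->5 7-p->1 7-p->6
step 1: apply R1 at {0↦2, 1↦3, 2↦0, 3↦4}  → |V|=5 |E|=3  E = 5-q->5 7-p->1 7-p->6
step 2: apply R1 at {0↦5, 1↦6, 2↦1, 3↦7}  → |V|=2 |E|=0  E = ∅
normal form: no rule applies after step 2
NF nodes: {0:C, 1:C}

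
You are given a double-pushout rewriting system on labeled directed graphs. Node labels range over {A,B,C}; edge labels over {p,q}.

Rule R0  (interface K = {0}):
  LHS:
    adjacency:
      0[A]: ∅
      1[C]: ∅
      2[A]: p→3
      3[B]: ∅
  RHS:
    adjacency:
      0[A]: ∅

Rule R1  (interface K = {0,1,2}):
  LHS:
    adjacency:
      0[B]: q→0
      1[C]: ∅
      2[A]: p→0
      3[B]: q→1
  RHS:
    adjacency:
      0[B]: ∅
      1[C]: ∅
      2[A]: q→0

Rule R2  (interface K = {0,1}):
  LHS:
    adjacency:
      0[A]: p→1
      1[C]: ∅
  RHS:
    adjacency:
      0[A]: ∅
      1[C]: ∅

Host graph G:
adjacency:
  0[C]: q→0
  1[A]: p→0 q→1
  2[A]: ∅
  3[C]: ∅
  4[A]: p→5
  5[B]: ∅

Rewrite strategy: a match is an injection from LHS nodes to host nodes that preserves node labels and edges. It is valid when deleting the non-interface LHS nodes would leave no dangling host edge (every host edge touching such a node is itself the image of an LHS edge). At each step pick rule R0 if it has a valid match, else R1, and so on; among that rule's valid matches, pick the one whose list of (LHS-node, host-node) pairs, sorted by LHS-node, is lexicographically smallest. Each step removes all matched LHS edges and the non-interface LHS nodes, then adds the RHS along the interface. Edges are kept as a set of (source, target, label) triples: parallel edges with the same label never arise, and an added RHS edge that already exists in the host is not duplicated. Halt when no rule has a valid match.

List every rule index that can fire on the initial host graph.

Answer: [R0,R2]

Steps:
R0: 2 valid matches — {0↦1, 1↦3, 2↦4, 3↦5}, {0↦2, 1↦3, 2↦4, 3↦5}
R1: no valid match — LHS pattern not found
R2: 1 valid match — {0↦1, 1↦0}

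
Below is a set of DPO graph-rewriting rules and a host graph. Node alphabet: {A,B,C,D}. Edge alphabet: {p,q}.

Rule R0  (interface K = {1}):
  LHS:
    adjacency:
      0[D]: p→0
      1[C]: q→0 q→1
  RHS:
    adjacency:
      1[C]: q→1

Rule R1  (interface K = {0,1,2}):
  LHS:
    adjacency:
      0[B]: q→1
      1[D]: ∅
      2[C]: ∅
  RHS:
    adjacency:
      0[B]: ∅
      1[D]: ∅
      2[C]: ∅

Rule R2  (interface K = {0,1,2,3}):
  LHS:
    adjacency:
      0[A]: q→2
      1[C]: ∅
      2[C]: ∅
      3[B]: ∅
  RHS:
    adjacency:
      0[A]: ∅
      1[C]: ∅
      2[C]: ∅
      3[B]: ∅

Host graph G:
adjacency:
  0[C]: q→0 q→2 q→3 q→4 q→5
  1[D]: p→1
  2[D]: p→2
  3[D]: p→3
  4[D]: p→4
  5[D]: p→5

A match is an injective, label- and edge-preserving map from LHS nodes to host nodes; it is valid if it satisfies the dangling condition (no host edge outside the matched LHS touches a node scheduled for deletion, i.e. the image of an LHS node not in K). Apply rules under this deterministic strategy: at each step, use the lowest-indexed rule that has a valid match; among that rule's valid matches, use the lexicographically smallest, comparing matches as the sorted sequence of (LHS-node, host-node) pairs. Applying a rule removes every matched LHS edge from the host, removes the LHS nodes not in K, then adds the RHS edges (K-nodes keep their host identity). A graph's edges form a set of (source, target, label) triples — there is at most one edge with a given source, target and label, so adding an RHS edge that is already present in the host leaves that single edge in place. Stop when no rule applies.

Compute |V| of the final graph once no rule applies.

Answer: 2

Steps:
initial: |V|=6 |E|=10  E = 0-q->0 0-q->2 0-q->3 0-q->4 0-q->5 1-p->1 2-p->2 3-p->3 4-p->4 5-p->5
step 1: apply R0 at {0↦2, 1↦0}  → |V|=5 |E|=8  E = 0-q->0 0-q->3 0-q->4 0-q->5 1-p->1 3-p->3 4-p->4 5-p->5
step 2: apply R0 at {0↦3, 1↦0}  → |V|=4 |E|=6  E = 0-q->0 0-q->4 0-q->5 1-p->1 4-p->4 5-p->5
step 3: apply R0 at {0↦4, 1↦0}  → |V|=3 |E|=4  E = 0-q->0 0-q->5 1-p->1 5-p->5
step 4: apply R0 at {0↦5, 1↦0}  → |V|=2 |E|=2  E = 0-q->0 1-p->1
normal form: no rule applies after step 4
NF nodes: {0:C, 1:D}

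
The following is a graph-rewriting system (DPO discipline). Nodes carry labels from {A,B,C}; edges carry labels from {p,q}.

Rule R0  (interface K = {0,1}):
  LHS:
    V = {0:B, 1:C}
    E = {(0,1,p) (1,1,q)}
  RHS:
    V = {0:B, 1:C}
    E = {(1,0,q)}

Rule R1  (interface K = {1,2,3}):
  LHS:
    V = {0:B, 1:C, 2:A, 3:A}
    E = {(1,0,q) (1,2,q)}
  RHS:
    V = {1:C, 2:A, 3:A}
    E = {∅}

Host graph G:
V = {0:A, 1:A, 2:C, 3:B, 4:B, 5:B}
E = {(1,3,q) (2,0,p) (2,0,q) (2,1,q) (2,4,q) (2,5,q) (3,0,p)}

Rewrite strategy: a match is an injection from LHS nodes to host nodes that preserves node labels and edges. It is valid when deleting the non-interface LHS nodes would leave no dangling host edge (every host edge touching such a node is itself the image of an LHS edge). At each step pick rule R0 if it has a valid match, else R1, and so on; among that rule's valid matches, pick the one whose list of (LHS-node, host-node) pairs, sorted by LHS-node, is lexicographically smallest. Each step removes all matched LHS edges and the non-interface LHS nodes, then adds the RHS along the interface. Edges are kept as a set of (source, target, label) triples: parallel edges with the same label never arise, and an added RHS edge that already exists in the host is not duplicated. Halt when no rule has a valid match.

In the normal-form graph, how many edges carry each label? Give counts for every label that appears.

Answer: p:2 q:1

Derivation:
initial: |V|=6 |E|=7  E = 1-q->3 2-p->0 2-q->0 2-q->1 2-q->4 2-q->5 3-p->0
step 1: apply R1 at {0↦4, 1↦2, 2↦0, 3↦1}  → |V|=5 |E|=5  E = 1-q->3 2-p->0 2-q->1 2-q->5 3-p->0
step 2: apply R1 at {0↦5, 1↦2, 2↦1, 3↦0}  → |V|=4 |E|=3  E = 1-q->3 2-p->0 3-p->0
halt: no rule applies after step 2
NF edges: [(1, 3, 'q'), (2, 0, 'p'), (3, 0, 'p')]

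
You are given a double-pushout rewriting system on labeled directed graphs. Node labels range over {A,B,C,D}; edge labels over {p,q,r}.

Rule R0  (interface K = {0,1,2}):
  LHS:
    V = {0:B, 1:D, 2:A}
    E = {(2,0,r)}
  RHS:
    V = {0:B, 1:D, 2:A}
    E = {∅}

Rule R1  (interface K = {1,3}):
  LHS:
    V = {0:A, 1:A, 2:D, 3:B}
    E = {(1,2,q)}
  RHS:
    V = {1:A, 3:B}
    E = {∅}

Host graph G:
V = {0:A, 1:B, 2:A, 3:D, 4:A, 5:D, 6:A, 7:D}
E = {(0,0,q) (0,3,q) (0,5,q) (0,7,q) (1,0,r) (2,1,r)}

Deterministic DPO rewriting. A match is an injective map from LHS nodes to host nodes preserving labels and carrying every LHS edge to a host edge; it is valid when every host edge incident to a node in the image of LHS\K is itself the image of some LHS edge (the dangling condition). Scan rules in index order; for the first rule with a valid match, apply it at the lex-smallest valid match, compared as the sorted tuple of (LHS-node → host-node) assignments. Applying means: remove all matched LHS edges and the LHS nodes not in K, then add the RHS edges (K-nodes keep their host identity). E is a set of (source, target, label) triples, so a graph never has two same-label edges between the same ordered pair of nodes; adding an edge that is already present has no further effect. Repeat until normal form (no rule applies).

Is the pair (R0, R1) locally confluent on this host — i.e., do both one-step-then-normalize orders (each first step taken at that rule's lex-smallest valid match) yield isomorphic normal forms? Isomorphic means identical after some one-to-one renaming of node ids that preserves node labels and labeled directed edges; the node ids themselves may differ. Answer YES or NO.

branch R0-first: apply at {0↦1, 1↦3, 2↦2} → |E|=5, then 3 more step(s) → NF |V|=2 |E|=2 V={0:A, 1:B} E=0-q->0 1-r->0
branch R1-first: apply at {0↦4, 1↦0, 2↦3, 3↦1} → |E|=5, then 3 more step(s) → NF |V|=2 |E|=2 V={0:A, 1:B} E=0-q->0 1-r->0
graphs isomorphic (equal up to label-preserving node renaming)

Answer: YES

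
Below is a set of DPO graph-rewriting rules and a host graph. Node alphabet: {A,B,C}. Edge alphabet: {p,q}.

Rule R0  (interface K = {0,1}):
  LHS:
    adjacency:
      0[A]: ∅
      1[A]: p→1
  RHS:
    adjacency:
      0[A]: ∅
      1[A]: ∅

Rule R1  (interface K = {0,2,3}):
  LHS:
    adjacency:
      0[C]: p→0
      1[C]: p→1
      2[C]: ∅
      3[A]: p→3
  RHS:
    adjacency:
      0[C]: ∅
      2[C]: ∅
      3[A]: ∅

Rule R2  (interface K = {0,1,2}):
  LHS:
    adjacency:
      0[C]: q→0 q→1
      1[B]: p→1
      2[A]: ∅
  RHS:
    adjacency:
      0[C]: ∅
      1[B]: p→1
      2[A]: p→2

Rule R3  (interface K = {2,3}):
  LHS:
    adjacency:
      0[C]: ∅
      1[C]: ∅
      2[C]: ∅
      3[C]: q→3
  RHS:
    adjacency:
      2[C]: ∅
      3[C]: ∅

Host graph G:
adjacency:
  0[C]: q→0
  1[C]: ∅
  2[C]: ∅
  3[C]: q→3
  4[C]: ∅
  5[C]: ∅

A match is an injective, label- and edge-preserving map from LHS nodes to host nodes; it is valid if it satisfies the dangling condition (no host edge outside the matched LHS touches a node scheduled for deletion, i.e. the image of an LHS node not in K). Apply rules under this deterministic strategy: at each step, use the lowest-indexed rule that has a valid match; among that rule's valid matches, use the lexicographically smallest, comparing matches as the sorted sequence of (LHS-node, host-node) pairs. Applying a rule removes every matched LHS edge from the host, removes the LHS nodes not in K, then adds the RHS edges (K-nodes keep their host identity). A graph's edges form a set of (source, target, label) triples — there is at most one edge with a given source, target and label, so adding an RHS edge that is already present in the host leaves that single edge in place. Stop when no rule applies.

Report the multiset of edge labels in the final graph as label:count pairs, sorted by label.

start.  V:6 E:2  edges: 0-q->0 3-q->3
1. fire R3 via {0↦1, 1↦2, 2↦0, 3↦3}  →  V:4 E:1  edges: 0-q->0
2. fire R3 via {0↦3, 1↦4, 2↦5, 3↦0}  →  V:2 E:0  edges: ∅
normal form: no rule applies after step 2
NF edges: []

Answer: (no edges)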